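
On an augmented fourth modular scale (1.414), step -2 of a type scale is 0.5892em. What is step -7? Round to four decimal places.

The gap is -7 − (-2) = -5 steps, so the factor is 1.414^-5.
0.5892 ÷ 1.414⁵ = 0.5892 ÷ 5.65258 ≈ 0.1042

0.1042em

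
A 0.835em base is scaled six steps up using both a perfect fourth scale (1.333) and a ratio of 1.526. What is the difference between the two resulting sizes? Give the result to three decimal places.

5.860em

Perfect fourth: 0.835 × 1.333⁶ = 4.68454em
At 1.526: 0.835 × 1.526⁶ = 10.54420em
Difference: 10.54420 − 4.68454 = 5.85966em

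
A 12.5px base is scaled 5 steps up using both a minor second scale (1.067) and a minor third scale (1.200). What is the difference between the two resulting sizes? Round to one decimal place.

Minor second: 12.5 × 1.067⁵ = 17.287px
Minor third: 12.5 × 1.200⁵ = 31.104px
Difference: 31.104 − 17.287 = 13.817px

13.8px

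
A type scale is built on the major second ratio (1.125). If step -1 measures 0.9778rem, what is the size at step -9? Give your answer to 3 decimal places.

The gap is -9 − (-1) = -8 steps, so the factor is 1.125^-8.
0.9778 ÷ 1.125⁸ = 0.9778 ÷ 2.56578 ≈ 0.381

0.381rem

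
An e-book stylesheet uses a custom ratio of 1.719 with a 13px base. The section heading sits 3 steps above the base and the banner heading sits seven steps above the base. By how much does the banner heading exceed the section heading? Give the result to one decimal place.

Step 3: 13.0 × 1.719³ = 66.035px
Step 7: 13.0 × 1.719⁷ = 576.600px
Difference: 576.600 − 66.035 = 510.565px

510.6px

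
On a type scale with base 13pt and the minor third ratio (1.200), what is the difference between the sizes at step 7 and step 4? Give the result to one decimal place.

19.6pt

Step 4: 13.0 × 1.200⁴ = 26.957pt
Step 7: 13.0 × 1.200⁷ = 46.581pt
Difference: 46.581 − 26.957 = 19.624pt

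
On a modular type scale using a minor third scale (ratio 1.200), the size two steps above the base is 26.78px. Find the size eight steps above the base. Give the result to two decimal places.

Moving from step +2 to step +8 is 6 steps up, so multiply by r⁶.
26.78 × 1.200⁶ = 26.78 × 2.98598 ≈ 79.965

79.96px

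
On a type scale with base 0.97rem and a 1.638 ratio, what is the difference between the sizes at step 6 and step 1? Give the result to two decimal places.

17.15rem

Step 1: 0.97 × 1.638 = 1.5889rem
Step 6: 0.97 × 1.638⁶ = 18.7351rem
Difference: 18.7351 − 1.5889 = 17.1462rem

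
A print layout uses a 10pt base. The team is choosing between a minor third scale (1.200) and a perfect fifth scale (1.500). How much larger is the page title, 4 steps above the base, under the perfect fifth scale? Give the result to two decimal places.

29.89pt

Minor third: 10.0 × 1.200⁴ = 20.7360pt
Perfect fifth: 10.0 × 1.500⁴ = 50.6250pt
Difference: 50.6250 − 20.7360 = 29.8890pt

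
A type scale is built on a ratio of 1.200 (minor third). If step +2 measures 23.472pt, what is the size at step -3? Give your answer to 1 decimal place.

23.472 ÷ 1.200⁵ = 23.472 ÷ 2.48832 ≈ 9.433

9.4pt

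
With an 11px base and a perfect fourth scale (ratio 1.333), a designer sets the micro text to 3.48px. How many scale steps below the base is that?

1.333ⁿ = 11 / 3.48 = 3.1609
n = ln(3.1609) / ln(1.333) = 1.1509 / 0.2874 ≈ 4.00

4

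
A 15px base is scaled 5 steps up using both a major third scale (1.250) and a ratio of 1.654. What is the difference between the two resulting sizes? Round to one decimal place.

Major third: 15.0 × 1.250⁵ = 45.776px
At 1.654: 15.0 × 1.654⁵ = 185.682px
Difference: 185.682 − 45.776 = 139.906px

139.9px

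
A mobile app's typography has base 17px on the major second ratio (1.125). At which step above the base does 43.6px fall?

8

1.125ⁿ = 43.6 / 17 = 2.5647
n = ln(2.5647) / ln(1.125) = 0.9418 / 0.1178 ≈ 8.00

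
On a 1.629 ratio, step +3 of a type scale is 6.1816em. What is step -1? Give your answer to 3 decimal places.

Moving from step +3 to step -1 is 4 steps down, so divide by r⁴.
6.1816 ÷ 1.629⁴ = 6.1816 ÷ 7.04181 ≈ 0.878

0.878em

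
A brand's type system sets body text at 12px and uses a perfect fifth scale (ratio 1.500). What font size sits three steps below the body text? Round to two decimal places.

3.56px

12.0 ÷ 1.500³ = 12.0 ÷ 3.37500 ≈ 3.56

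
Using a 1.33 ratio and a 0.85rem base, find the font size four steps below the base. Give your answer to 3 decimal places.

0.272rem

0.85 ÷ 1.33⁴ = 0.85 ÷ 3.12901 ≈ 0.272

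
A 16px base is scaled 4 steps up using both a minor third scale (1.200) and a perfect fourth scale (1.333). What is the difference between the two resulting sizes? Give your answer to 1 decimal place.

17.3px

Minor third: 16.0 × 1.200⁴ = 33.178px
Perfect fourth: 16.0 × 1.333⁴ = 50.517px
Difference: 50.517 − 33.178 = 17.339px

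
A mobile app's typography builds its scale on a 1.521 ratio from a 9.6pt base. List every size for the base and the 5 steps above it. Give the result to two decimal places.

9.60pt, 14.60pt, 22.21pt, 33.78pt, 51.38pt, 78.15pt

Step 0: 9.6pt
Step 1: 9.6 × 1.521 = 14.60
Step 2: 9.6 × 1.521² = 22.21
Step 3: 9.6 × 1.521³ = 33.78
Step 4: 9.6 × 1.521⁴ = 51.38
Step 5: 9.6 × 1.521⁵ = 78.15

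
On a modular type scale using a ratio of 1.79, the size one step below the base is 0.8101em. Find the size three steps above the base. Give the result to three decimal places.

8.317em

0.8101 × 1.79⁴ = 0.8101 × 10.26626 ≈ 8.317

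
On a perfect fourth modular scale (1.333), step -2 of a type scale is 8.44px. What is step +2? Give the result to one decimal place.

8.44 × 1.333⁴ = 8.44 × 3.15733 ≈ 26.648

26.6px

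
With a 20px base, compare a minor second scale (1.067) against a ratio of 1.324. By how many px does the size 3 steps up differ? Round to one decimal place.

Minor second: 20.0 × 1.067³ = 24.295px
At 1.324: 20.0 × 1.324³ = 46.419px
Difference: 46.419 − 24.295 = 22.124px

22.1px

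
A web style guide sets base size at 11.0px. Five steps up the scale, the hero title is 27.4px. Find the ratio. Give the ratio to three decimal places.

1.200

r⁵ = 27.4 / 11.0, so r = (27.4/11.0)^(1/5).
r = 2.4909^(1/5) ≈ 1.2002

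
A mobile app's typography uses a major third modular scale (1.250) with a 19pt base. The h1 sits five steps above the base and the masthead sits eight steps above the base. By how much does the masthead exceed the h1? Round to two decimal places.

Step 5: 19.0 × 1.250⁵ = 57.9834pt
Step 8: 19.0 × 1.250⁸ = 113.2488pt
Difference: 113.2488 − 57.9834 = 55.2654pt

55.27pt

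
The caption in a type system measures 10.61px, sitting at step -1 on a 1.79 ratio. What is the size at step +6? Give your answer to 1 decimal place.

624.7px

10.61 × 1.79⁷ = 10.61 × 58.88046 ≈ 624.722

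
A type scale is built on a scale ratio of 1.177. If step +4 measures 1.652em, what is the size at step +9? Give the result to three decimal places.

Moving from step +4 to step +9 is 5 steps up, so multiply by r⁵.
1.652 × 1.177⁵ = 1.652 × 2.25882 ≈ 3.732

3.732em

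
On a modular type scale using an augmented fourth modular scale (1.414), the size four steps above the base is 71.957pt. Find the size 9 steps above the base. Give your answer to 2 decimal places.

406.74pt

The gap is 9 − (4) = 5 steps, so the factor is 1.414^5.
71.957 × 1.414⁵ = 71.957 × 5.65258 ≈ 406.743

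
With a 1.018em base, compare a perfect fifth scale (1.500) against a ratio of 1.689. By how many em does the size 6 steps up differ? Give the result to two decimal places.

Perfect fifth: 1.018 × 1.500⁶ = 11.5957em
At 1.689: 1.018 × 1.689⁶ = 23.6334em
Difference: 23.6334 − 11.5957 = 12.0377em

12.04em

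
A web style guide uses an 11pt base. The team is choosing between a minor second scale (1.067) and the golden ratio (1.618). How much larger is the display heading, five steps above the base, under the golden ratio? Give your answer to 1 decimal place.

Minor second: 11.0 × 1.067⁵ = 15.213pt
Golden ratio: 11.0 × 1.618⁵ = 121.979pt
Difference: 121.979 − 15.213 = 106.766pt

106.8pt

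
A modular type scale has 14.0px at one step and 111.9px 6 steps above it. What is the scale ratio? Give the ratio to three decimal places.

1.414

r⁶ = 111.9 / 14.0, so r = (111.9/14.0)^(1/6).
r = 7.9929^(1/6) ≈ 1.4140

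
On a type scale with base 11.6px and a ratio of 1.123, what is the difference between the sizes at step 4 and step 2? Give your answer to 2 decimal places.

Step 2: 11.6 × 1.123² = 14.6291px
Step 4: 11.6 × 1.123⁴ = 18.4492px
Difference: 18.4492 − 14.6291 = 3.8201px

3.82px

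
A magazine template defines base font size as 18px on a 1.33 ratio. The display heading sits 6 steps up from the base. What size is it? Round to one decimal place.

99.6px

18.0 × 1.33⁶ = 18.0 × 5.53490 ≈ 99.63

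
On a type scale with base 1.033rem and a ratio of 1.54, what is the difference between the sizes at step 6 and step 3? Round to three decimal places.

10.006rem

Step 3: 1.033 × 1.54³ = 3.77279rem
Step 6: 1.033 × 1.54⁶ = 13.77922rem
Difference: 13.77922 − 3.77279 = 10.00643rem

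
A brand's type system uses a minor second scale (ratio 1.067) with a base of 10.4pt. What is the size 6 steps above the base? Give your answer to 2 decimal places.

15.35pt

10.4 × 1.067⁶ = 10.4 × 1.47566 ≈ 15.35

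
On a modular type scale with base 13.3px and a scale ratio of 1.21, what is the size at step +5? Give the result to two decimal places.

13.3 × 1.21⁵ = 13.3 × 2.59374 ≈ 34.50

34.50px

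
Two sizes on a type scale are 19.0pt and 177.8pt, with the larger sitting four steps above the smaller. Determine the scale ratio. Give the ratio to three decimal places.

1.749

r⁴ = 177.8 / 19.0, so r = (177.8/19.0)^(1/4).
r = 9.3579^(1/4) ≈ 1.7490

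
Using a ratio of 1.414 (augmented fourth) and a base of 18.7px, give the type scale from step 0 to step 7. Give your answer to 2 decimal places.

18.70px, 26.44px, 37.39px, 52.87px, 74.75px, 105.70px, 149.46px, 211.34px

Step 0: 18.7px
Step 1: 18.7 × 1.414 = 26.44
Step 2: 18.7 × 1.414² = 37.39
Step 3: 18.7 × 1.414³ = 52.87
Step 4: 18.7 × 1.414⁴ = 74.75
Step 5: 18.7 × 1.414⁵ = 105.70
Step 6: 18.7 × 1.414⁶ = 149.46
Step 7: 18.7 × 1.414⁷ = 211.34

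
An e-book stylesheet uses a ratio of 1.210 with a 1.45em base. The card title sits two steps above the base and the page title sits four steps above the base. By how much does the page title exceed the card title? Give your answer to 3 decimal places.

Step 2: 1.45 × 1.210² = 2.12295em
Step 4: 1.45 × 1.210⁴ = 3.10820em
Difference: 3.10820 − 2.12295 = 0.98525em

0.985em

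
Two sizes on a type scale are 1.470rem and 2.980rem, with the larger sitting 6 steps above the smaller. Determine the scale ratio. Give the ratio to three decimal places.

1.125

The ratio satisfies 1.470 × r⁶ = 2.980, so r = (2.980 / 1.470)^(1/6).
r = 2.0272^(1/6) ≈ 1.1250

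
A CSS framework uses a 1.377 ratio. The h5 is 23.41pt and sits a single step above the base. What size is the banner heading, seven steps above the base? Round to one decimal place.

23.41 × 1.377⁶ = 23.41 × 6.81716 ≈ 159.590

159.6pt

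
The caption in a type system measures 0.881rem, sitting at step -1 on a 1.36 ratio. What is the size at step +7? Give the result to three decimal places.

10.311rem

0.881 × 1.36⁸ = 0.881 × 11.70338 ≈ 10.311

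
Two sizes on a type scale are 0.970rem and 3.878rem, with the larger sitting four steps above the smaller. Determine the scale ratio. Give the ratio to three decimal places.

1.414

The ratio satisfies 0.970 × r⁴ = 3.878, so r = (3.878 / 0.970)^(1/4).
r = 3.9979^(1/4) ≈ 1.4140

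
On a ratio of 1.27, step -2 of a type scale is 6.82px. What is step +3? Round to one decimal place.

Moving from step -2 to step +3 is 5 steps up, so multiply by r⁵.
6.82 × 1.27⁵ = 6.82 × 3.30384 ≈ 22.532

22.5px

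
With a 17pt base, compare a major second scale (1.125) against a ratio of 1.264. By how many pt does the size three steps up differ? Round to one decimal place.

Major second: 17.0 × 1.125³ = 24.205pt
At 1.264: 17.0 × 1.264³ = 34.331pt
Difference: 34.331 − 24.205 = 10.126pt

10.1pt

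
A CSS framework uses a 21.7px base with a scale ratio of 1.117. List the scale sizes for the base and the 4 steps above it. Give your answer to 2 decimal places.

Step 0: 21.7px
Step 1: 21.7 × 1.117 = 24.24
Step 2: 21.7 × 1.117² = 27.07
Step 3: 21.7 × 1.117³ = 30.24
Step 4: 21.7 × 1.117⁴ = 33.78

21.70px, 24.24px, 27.07px, 30.24px, 33.78px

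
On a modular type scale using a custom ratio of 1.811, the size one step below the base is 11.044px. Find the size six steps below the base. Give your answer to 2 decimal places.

0.57px

11.044 ÷ 1.811⁵ = 11.044 ÷ 19.48015 ≈ 0.567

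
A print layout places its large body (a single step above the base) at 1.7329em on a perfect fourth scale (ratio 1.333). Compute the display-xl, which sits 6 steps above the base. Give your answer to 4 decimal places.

Moving from step +1 to step +6 is 5 steps up, so multiply by r⁵.
1.7329 × 1.333⁵ = 1.7329 × 4.20873 ≈ 7.2933

7.2933em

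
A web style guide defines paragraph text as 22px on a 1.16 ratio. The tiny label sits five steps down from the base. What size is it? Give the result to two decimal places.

10.47px

22.0 ÷ 1.16⁵ = 22.0 ÷ 2.10034 ≈ 10.47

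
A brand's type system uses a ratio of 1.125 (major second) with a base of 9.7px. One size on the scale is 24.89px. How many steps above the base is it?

1.125ⁿ = 24.89 / 9.7 = 2.5660
n = ln(2.5660) / ln(1.125) = 0.9423 / 0.1178 ≈ 8.00

8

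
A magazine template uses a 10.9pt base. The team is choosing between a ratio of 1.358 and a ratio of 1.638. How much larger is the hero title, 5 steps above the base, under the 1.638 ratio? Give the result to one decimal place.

78.2pt

At 1.358: 10.9 × 1.358⁵ = 50.341pt
At 1.638: 10.9 × 1.638⁵ = 128.527pt
Difference: 128.527 − 50.341 = 78.186pt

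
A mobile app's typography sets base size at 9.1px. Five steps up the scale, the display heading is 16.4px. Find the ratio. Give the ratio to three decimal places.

The ratio satisfies 9.1 × r⁵ = 16.4, so r = (16.4 / 9.1)^(1/5).
r = 1.8022^(1/5) ≈ 1.1250

1.125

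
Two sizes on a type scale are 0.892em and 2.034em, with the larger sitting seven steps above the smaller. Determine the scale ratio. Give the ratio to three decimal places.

1.125

r⁷ = 2.034 / 0.892, so r = (2.034/0.892)^(1/7).
r = 2.2803^(1/7) ≈ 1.1250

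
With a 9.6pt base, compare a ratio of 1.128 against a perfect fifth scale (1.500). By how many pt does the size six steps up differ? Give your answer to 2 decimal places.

At 1.128: 9.6 × 1.128⁶ = 19.7754pt
Perfect fifth: 9.6 × 1.500⁶ = 109.3500pt
Difference: 109.3500 − 19.7754 = 89.5746pt

89.57pt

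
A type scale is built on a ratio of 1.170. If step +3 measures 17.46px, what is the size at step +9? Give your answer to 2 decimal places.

17.46 × 1.170⁶ = 17.46 × 2.56516 ≈ 44.788

44.79px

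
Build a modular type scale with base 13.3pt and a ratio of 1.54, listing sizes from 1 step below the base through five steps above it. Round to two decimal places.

Step -1: 13.3 ÷ 1.54 = 8.64
Step 0: 13.3pt
Step 1: 13.3 × 1.54 = 20.48
Step 2: 13.3 × 1.54² = 31.54
Step 3: 13.3 × 1.54³ = 48.58
Step 4: 13.3 × 1.54⁴ = 74.81
Step 5: 13.3 × 1.54⁵ = 115.20

8.64pt, 13.30pt, 20.48pt, 31.54pt, 48.58pt, 74.81pt, 115.20pt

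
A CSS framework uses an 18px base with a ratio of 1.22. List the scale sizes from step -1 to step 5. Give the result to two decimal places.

14.75px, 18.00px, 21.96px, 26.79px, 32.69px, 39.88px, 48.65px

Step -1: 18.0 ÷ 1.22 = 14.75
Step 0: 18px
Step 1: 18.0 × 1.22 = 21.96
Step 2: 18.0 × 1.22² = 26.79
Step 3: 18.0 × 1.22³ = 32.69
Step 4: 18.0 × 1.22⁴ = 39.88
Step 5: 18.0 × 1.22⁵ = 48.65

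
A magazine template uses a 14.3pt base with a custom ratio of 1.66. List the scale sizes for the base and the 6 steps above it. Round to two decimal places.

14.30pt, 23.74pt, 39.41pt, 65.41pt, 108.58pt, 180.25pt, 299.22pt

Step 0: 14.3pt
Step 1: 14.3 × 1.66 = 23.74
Step 2: 14.3 × 1.66² = 39.41
Step 3: 14.3 × 1.66³ = 65.41
Step 4: 14.3 × 1.66⁴ = 108.58
Step 5: 14.3 × 1.66⁵ = 180.25
Step 6: 14.3 × 1.66⁶ = 299.22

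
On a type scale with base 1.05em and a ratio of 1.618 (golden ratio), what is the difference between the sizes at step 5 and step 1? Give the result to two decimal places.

Step 1: 1.05 × 1.618 = 1.6989em
Step 5: 1.05 × 1.618⁵ = 11.6435em
Difference: 11.6435 − 1.6989 = 9.9446em

9.94em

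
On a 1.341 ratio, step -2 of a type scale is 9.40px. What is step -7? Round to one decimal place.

2.2px

The gap is -7 − (-2) = -5 steps, so the factor is 1.341^-5.
9.40 ÷ 1.341⁵ = 9.40 ÷ 4.33655 ≈ 2.168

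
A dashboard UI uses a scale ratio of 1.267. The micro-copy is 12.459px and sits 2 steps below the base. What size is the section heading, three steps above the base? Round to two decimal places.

12.459 × 1.267⁵ = 12.459 × 3.26500 ≈ 40.679

40.68px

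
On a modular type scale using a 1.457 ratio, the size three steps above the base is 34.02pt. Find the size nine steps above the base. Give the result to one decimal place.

325.5pt

34.02 × 1.457⁶ = 34.02 × 9.56659 ≈ 325.456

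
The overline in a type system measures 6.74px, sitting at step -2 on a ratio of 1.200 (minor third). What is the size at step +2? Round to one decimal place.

6.74 × 1.200⁴ = 6.74 × 2.07360 ≈ 13.976

14.0px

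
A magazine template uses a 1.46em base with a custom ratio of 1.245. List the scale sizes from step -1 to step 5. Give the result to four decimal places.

1.1727em, 1.4600em, 1.8177em, 2.2630em, 2.8175em, 3.5078em, 4.3672em

Step -1: 1.46 ÷ 1.245 = 1.1727
Step 0: 1.46em
Step 1: 1.46 × 1.245 = 1.8177
Step 2: 1.46 × 1.245² = 2.2630
Step 3: 1.46 × 1.245³ = 2.8175
Step 4: 1.46 × 1.245⁴ = 3.5078
Step 5: 1.46 × 1.245⁵ = 4.3672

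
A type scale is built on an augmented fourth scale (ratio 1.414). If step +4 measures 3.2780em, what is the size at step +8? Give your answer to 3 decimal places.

3.2780 × 1.414⁴ = 3.2780 × 3.99758 ≈ 13.104

13.104em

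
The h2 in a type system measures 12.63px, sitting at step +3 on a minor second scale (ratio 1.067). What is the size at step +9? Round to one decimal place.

18.6px

The gap is 9 − (3) = 6 steps, so the factor is 1.067^6.
12.63 × 1.067⁶ = 12.63 × 1.47566 ≈ 18.638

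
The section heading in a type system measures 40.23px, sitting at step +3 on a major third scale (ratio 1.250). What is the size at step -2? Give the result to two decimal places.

13.18px

The gap is -2 − (3) = -5 steps, so the factor is 1.250^-5.
40.23 ÷ 1.250⁵ = 40.23 ÷ 3.05176 ≈ 13.183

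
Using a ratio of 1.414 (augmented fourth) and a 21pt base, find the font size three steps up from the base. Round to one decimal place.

Every step multiplies by the scale ratio.
21.0 × 1.414³ = 21.0 × 2.82715 ≈ 59.37

59.4pt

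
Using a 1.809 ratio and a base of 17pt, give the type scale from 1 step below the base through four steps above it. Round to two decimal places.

Step -1: 17.0 ÷ 1.809 = 9.40
Step 0: 17pt
Step 1: 17.0 × 1.809 = 30.75
Step 2: 17.0 × 1.809² = 55.63
Step 3: 17.0 × 1.809³ = 100.64
Step 4: 17.0 × 1.809⁴ = 182.06

9.40pt, 17.00pt, 30.75pt, 55.63pt, 100.64pt, 182.06pt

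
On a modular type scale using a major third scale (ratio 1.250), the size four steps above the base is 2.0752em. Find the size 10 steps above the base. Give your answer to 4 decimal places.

2.0752 × 1.250⁶ = 2.0752 × 3.81470 ≈ 7.9163

7.9163em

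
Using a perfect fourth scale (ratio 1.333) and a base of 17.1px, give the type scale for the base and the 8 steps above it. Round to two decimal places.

Step 0: 17.1px
Step 1: 17.1 × 1.333 = 22.79
Step 2: 17.1 × 1.333² = 30.38
Step 3: 17.1 × 1.333³ = 40.50
Step 4: 17.1 × 1.333⁴ = 53.99
Step 5: 17.1 × 1.333⁵ = 71.97
Step 6: 17.1 × 1.333⁶ = 95.93
Step 7: 17.1 × 1.333⁷ = 127.88
Step 8: 17.1 × 1.333⁸ = 170.47

17.10px, 22.79px, 30.38px, 40.50px, 53.99px, 71.97px, 95.93px, 127.88px, 170.47px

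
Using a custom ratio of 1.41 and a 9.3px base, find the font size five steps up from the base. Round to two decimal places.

9.3 × 1.41⁵ = 9.3 × 5.57308 ≈ 51.83

51.83px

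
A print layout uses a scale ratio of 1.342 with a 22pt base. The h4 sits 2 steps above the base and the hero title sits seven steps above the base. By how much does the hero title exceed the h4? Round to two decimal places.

132.84pt

Step 2: 22.0 × 1.342² = 39.6212pt
Step 7: 22.0 × 1.342⁷ = 172.4608pt
Difference: 172.4608 − 39.6212 = 132.8396pt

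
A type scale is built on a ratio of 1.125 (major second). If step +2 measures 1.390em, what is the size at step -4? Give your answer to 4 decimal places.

0.6856em

Moving from step +2 to step -4 is 6 steps down, so divide by r⁶.
1.390 ÷ 1.125⁶ = 1.390 ÷ 2.02729 ≈ 0.6856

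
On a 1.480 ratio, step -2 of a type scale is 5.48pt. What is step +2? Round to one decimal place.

The gap is 2 − (-2) = 4 steps, so the factor is 1.480^4.
5.48 × 1.480⁴ = 5.48 × 4.79785 ≈ 26.292

26.3pt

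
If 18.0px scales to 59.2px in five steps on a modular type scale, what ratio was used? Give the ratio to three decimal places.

1.269

The ratio satisfies 18.0 × r⁵ = 59.2, so r = (59.2 / 18.0)^(1/5).
r = 3.2889^(1/5) ≈ 1.2688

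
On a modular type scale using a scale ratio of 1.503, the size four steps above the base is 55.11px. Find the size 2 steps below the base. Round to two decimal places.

55.11 ÷ 1.503⁶ = 55.11 ÷ 11.52800 ≈ 4.781

4.78px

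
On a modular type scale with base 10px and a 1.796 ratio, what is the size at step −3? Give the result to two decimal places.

Each step on a modular scale multiplies by the ratio, so the size n steps from the base is base × ratioⁿ.
10.0 ÷ 1.796³ = 10.0 ÷ 5.79321 ≈ 1.73

1.73px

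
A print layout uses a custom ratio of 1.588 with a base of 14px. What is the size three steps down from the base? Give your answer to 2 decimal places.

3.50px

Each step on a modular scale multiplies by the ratio, so the size n steps from the base is base × ratioⁿ.
14.0 ÷ 1.588³ = 14.0 ÷ 4.00453 ≈ 3.50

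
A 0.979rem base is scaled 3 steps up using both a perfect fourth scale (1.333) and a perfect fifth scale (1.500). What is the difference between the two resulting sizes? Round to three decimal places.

0.985rem

Perfect fourth: 0.979 × 1.333³ = 2.31885rem
Perfect fifth: 0.979 × 1.500³ = 3.30412rem
Difference: 3.30412 − 2.31885 = 0.98527rem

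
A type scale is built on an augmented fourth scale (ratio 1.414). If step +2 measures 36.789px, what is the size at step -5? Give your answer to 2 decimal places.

Moving from step +2 to step -5 is 7 steps down, so divide by r⁷.
36.789 ÷ 1.414⁷ = 36.789 ÷ 11.30175 ≈ 3.255

3.26px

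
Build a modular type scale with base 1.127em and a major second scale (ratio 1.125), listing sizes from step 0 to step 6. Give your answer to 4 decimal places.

1.1270em, 1.2679em, 1.4264em, 1.6047em, 1.8052em, 2.0309em, 2.2848em

Step 0: 1.127em
Step 1: 1.127 × 1.125 = 1.2679
Step 2: 1.127 × 1.125² = 1.4264
Step 3: 1.127 × 1.125³ = 1.6047
Step 4: 1.127 × 1.125⁴ = 1.8052
Step 5: 1.127 × 1.125⁵ = 2.0309
Step 6: 1.127 × 1.125⁶ = 2.2848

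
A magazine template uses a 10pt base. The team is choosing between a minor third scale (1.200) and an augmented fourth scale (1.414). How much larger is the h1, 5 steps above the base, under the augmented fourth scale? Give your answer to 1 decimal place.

Minor third: 10.0 × 1.200⁵ = 24.883pt
Augmented fourth: 10.0 × 1.414⁵ = 56.526pt
Difference: 56.526 − 24.883 = 31.643pt

31.6pt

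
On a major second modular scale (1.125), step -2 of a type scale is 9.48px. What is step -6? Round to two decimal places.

5.92px

The gap is -6 − (-2) = -4 steps, so the factor is 1.125^-4.
9.48 ÷ 1.125⁴ = 9.48 ÷ 1.60181 ≈ 5.918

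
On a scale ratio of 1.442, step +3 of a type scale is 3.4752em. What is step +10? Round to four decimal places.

45.0543em

3.4752 × 1.442⁷ = 3.4752 × 12.96453 ≈ 45.0543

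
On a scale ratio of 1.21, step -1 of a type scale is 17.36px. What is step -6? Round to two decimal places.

6.69px

Moving from step -1 to step -6 is 5 steps down, so divide by r⁵.
17.36 ÷ 1.21⁵ = 17.36 ÷ 2.59374 ≈ 6.693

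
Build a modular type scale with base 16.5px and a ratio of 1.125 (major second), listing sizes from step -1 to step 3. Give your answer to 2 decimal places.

Step -1: 16.5 ÷ 1.125 = 14.67
Step 0: 16.5px
Step 1: 16.5 × 1.125 = 18.56
Step 2: 16.5 × 1.125² = 20.88
Step 3: 16.5 × 1.125³ = 23.49

14.67px, 16.50px, 18.56px, 20.88px, 23.49px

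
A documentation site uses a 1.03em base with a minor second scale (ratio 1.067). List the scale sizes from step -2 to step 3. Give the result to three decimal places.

0.905em, 0.965em, 1.030em, 1.099em, 1.173em, 1.251em

Step -2: 1.03 ÷ 1.067² = 0.905
Step -1: 1.03 ÷ 1.067 = 0.965
Step 0: 1.03em
Step 1: 1.03 × 1.067 = 1.099
Step 2: 1.03 × 1.067² = 1.173
Step 3: 1.03 × 1.067³ = 1.251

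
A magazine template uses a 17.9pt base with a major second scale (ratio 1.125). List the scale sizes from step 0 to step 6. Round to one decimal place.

17.9pt, 20.1pt, 22.7pt, 25.5pt, 28.7pt, 32.3pt, 36.3pt

Step 0: 17.9pt
Step 1: 17.9 × 1.125 = 20.1
Step 2: 17.9 × 1.125² = 22.7
Step 3: 17.9 × 1.125³ = 25.5
Step 4: 17.9 × 1.125⁴ = 28.7
Step 5: 17.9 × 1.125⁵ = 32.3
Step 6: 17.9 × 1.125⁶ = 36.3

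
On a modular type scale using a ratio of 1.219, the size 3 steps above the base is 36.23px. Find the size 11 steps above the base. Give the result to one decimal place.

36.23 × 1.219⁸ = 36.23 × 4.87562 ≈ 176.644

176.6px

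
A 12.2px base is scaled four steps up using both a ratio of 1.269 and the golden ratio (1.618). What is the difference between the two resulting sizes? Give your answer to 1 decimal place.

52.0px

At 1.269: 12.2 × 1.269⁴ = 31.638px
Golden ratio: 12.2 × 1.618⁴ = 83.613px
Difference: 83.613 − 31.638 = 51.975px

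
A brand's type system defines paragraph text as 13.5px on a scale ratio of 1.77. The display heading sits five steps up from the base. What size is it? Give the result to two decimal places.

13.5 × 1.77⁵ = 13.5 × 17.37266 ≈ 234.53

234.53px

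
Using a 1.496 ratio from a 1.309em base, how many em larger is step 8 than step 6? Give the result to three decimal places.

18.166em

Step 6: 1.309 × 1.496⁶ = 14.67335em
Step 8: 1.309 × 1.496⁸ = 32.83919em
Difference: 32.83919 − 14.67335 = 18.16584em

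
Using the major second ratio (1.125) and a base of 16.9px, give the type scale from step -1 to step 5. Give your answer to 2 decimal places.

Step -1: 16.9 ÷ 1.125 = 15.02
Step 0: 16.9px
Step 1: 16.9 × 1.125 = 19.01
Step 2: 16.9 × 1.125² = 21.39
Step 3: 16.9 × 1.125³ = 24.06
Step 4: 16.9 × 1.125⁴ = 27.07
Step 5: 16.9 × 1.125⁵ = 30.45

15.02px, 16.90px, 19.01px, 21.39px, 24.06px, 27.07px, 30.45px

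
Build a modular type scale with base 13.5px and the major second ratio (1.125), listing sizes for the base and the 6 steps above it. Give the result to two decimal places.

Step 0: 13.5px
Step 1: 13.5 × 1.125 = 15.19
Step 2: 13.5 × 1.125² = 17.09
Step 3: 13.5 × 1.125³ = 19.22
Step 4: 13.5 × 1.125⁴ = 21.62
Step 5: 13.5 × 1.125⁵ = 24.33
Step 6: 13.5 × 1.125⁶ = 27.37

13.50px, 15.19px, 17.09px, 19.22px, 21.62px, 24.33px, 27.37px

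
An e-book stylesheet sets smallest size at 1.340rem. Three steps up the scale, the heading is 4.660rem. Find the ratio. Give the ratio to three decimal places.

r³ = 4.660 / 1.340, so r = (4.660/1.340)^(1/3).
r = 3.4776^(1/3) ≈ 1.5151

1.515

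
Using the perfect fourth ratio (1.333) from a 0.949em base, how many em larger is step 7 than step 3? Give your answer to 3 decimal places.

Step 3: 0.949 × 1.333³ = 2.24779em
Step 7: 0.949 × 1.333⁷ = 7.09704em
Difference: 7.09704 − 2.24779 = 4.84925em

4.849em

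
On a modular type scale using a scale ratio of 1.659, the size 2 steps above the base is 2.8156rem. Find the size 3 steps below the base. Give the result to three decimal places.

2.8156 ÷ 1.659⁵ = 2.8156 ÷ 12.56701 ≈ 0.224

0.224rem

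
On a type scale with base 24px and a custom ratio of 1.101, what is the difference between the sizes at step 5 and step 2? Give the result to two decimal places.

Step 2: 24.0 × 1.101² = 29.0928px
Step 5: 24.0 × 1.101⁵ = 38.8283px
Difference: 38.8283 − 29.0928 = 9.7355px

9.74px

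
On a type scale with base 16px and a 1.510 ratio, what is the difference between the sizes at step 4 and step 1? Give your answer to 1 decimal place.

Step 1: 16.0 × 1.510 = 24.160px
Step 4: 16.0 × 1.510⁴ = 83.182px
Difference: 83.182 − 24.160 = 59.022px

59.0px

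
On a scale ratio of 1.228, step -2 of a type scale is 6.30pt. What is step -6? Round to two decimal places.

2.77pt

Moving from step -2 to step -6 is 4 steps down, so divide by r⁴.
6.30 ÷ 1.228⁴ = 6.30 ÷ 2.27402 ≈ 2.770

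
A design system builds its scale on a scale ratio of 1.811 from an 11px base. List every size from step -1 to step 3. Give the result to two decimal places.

6.07px, 11.00px, 19.92px, 36.08px, 65.34px

Step -1: 11.0 ÷ 1.811 = 6.07
Step 0: 11px
Step 1: 11.0 × 1.811 = 19.92
Step 2: 11.0 × 1.811² = 36.08
Step 3: 11.0 × 1.811³ = 65.34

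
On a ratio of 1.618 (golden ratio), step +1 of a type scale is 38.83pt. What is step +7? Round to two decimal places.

696.69pt

38.83 × 1.618⁶ = 38.83 × 17.94201 ≈ 696.688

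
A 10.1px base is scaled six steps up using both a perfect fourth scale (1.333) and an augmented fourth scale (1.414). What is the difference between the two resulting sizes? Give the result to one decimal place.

Perfect fourth: 10.1 × 1.333⁶ = 56.663px
Augmented fourth: 10.1 × 1.414⁶ = 80.727px
Difference: 80.727 − 56.663 = 24.064px

24.1px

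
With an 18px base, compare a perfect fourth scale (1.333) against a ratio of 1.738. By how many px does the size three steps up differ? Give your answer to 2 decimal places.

Perfect fourth: 18.0 × 1.333³ = 42.6347px
At 1.738: 18.0 × 1.738³ = 94.4978px
Difference: 94.4978 − 42.6347 = 51.8631px

51.86px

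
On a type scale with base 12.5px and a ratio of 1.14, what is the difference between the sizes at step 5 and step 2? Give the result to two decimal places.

7.82px

Step 2: 12.5 × 1.14² = 16.2450px
Step 5: 12.5 × 1.14⁵ = 24.0677px
Difference: 24.0677 − 16.2450 = 7.8227px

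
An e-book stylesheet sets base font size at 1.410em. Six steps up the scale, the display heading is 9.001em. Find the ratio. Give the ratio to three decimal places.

r⁶ = 9.001 / 1.410, so r = (9.001/1.410)^(1/6).
r = 6.3837^(1/6) ≈ 1.3620

1.362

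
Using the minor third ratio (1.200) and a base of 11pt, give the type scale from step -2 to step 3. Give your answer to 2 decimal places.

Step -2: 11.0 ÷ 1.200² = 7.64
Step -1: 11.0 ÷ 1.200 = 9.17
Step 0: 11pt
Step 1: 11.0 × 1.200 = 13.20
Step 2: 11.0 × 1.200² = 15.84
Step 3: 11.0 × 1.200³ = 19.01

7.64pt, 9.17pt, 11.00pt, 13.20pt, 15.84pt, 19.01pt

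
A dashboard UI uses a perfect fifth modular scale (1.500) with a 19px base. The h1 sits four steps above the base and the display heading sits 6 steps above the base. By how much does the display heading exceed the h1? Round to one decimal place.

Step 4: 19.0 × 1.500⁴ = 96.188px
Step 6: 19.0 × 1.500⁶ = 216.422px
Difference: 216.422 − 96.188 = 120.234px

120.2px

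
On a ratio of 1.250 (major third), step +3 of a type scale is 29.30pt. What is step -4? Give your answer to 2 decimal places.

6.14pt

Moving from step +3 to step -4 is 7 steps down, so divide by r⁷.
29.30 ÷ 1.250⁷ = 29.30 ÷ 4.76837 ≈ 6.145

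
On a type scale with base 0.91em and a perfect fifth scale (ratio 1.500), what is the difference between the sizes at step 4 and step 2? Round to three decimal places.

Step 2: 0.91 × 1.500² = 2.04750em
Step 4: 0.91 × 1.500⁴ = 4.60688em
Difference: 4.60688 − 2.04750 = 2.55938em

2.559em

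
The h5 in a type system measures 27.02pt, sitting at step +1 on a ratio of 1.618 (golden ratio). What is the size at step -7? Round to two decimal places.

The gap is -7 − (1) = -8 steps, so the factor is 1.618^-8.
27.02 ÷ 1.618⁸ = 27.02 ÷ 46.97082 ≈ 0.575

0.58pt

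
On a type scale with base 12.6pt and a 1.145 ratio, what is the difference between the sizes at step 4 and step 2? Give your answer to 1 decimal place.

5.1pt

Step 2: 12.6 × 1.145² = 16.519pt
Step 4: 12.6 × 1.145⁴ = 21.657pt
Difference: 21.657 − 16.519 = 5.138pt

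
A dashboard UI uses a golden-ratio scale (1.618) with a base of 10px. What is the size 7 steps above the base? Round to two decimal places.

290.30px

10.0 × 1.618⁷ = 10.0 × 29.03017 ≈ 290.30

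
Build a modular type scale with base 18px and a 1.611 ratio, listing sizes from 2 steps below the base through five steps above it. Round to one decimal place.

6.9px, 11.2px, 18.0px, 29.0px, 46.7px, 75.3px, 121.2px, 195.3px

Step -2: 18.0 ÷ 1.611² = 6.9
Step -1: 18.0 ÷ 1.611 = 11.2
Step 0: 18px
Step 1: 18.0 × 1.611 = 29.0
Step 2: 18.0 × 1.611² = 46.7
Step 3: 18.0 × 1.611³ = 75.3
Step 4: 18.0 × 1.611⁴ = 121.2
Step 5: 18.0 × 1.611⁵ = 195.3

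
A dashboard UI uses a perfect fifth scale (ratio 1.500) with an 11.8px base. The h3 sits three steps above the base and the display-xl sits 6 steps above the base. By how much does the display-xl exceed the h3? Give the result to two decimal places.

94.58px

Step 3: 11.8 × 1.500³ = 39.8250px
Step 6: 11.8 × 1.500⁶ = 134.4094px
Difference: 134.4094 − 39.8250 = 94.5844px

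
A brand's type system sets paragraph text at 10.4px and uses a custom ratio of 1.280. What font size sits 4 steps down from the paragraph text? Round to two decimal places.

3.87px

10.4 ÷ 1.280⁴ = 10.4 ÷ 2.68435 ≈ 3.87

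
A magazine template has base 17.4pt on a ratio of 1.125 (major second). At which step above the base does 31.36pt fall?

5

1.125ⁿ = 31.36 / 17.4 = 1.8023
n = ln(1.8023) / ln(1.125) = 0.5891 / 0.1178 ≈ 5.00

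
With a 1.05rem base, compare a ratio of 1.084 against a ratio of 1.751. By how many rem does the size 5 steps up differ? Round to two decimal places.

At 1.084: 1.05 × 1.084⁵ = 1.5716rem
At 1.751: 1.05 × 1.751⁵ = 17.2830rem
Difference: 17.2830 − 1.5716 = 15.7114rem

15.71rem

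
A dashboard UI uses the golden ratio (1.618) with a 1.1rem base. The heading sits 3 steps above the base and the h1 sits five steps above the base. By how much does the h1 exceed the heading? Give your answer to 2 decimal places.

7.54rem

Step 3: 1.1 × 1.618³ = 4.6594rem
Step 5: 1.1 × 1.618⁵ = 12.1979rem
Difference: 12.1979 − 4.6594 = 7.5385rem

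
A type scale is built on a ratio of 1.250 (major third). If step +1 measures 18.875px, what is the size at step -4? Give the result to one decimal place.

6.2px

Moving from step +1 to step -4 is 5 steps down, so divide by r⁵.
18.875 ÷ 1.250⁵ = 18.875 ÷ 3.05176 ≈ 6.185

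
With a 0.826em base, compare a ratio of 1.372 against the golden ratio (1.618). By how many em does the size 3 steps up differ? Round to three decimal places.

At 1.372: 0.826 × 1.372³ = 2.13325em
Golden ratio: 0.826 × 1.618³ = 3.49877em
Difference: 3.49877 − 2.13325 = 1.36552em

1.366em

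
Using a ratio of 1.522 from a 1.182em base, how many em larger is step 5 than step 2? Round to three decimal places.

Step 2: 1.182 × 1.522² = 2.73808em
Step 5: 1.182 × 1.522⁵ = 9.65363em
Difference: 9.65363 − 2.73808 = 6.91555em

6.916em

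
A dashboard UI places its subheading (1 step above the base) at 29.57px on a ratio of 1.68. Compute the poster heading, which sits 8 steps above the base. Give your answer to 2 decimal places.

1116.91px

The gap is 8 − (1) = 7 steps, so the factor is 1.68^7.
29.57 × 1.68⁷ = 29.57 × 37.77156 ≈ 1116.905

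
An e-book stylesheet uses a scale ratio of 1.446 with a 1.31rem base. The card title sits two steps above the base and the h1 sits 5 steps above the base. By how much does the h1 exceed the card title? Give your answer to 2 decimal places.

5.54rem

Step 2: 1.31 × 1.446² = 2.7391rem
Step 5: 1.31 × 1.446⁵ = 8.2816rem
Difference: 8.2816 − 2.7391 = 5.5425rem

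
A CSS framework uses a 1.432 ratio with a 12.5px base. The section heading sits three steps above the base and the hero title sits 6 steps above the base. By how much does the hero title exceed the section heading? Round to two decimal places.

71.08px

Step 3: 12.5 × 1.432³ = 36.7062px
Step 6: 12.5 × 1.432⁶ = 107.7874px
Difference: 107.7874 − 36.7062 = 71.0812px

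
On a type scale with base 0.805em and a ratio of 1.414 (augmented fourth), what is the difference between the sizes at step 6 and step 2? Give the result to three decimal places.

Step 2: 0.805 × 1.414² = 1.60951em
Step 6: 0.805 × 1.414⁶ = 6.43417em
Difference: 6.43417 − 1.60951 = 4.82466em

4.825em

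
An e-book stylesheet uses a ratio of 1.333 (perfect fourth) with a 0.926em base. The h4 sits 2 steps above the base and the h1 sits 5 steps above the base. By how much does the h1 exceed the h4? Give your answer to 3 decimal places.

Step 2: 0.926 × 1.333² = 1.64540em
Step 5: 0.926 × 1.333⁵ = 3.89728em
Difference: 3.89728 − 1.64540 = 2.25188em

2.252em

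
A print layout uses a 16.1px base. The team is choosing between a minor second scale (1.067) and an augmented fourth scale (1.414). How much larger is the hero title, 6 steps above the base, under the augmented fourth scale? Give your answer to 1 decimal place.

104.9px

Minor second: 16.1 × 1.067⁶ = 23.758px
Augmented fourth: 16.1 × 1.414⁶ = 128.683px
Difference: 128.683 − 23.758 = 104.925px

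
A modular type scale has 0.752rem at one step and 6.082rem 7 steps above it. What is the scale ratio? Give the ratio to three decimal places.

1.348

r⁷ = 6.082 / 0.752, so r = (6.082/0.752)^(1/7).
r = 8.0878^(1/7) ≈ 1.3480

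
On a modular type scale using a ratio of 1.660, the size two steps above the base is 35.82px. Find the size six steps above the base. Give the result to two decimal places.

The gap is 6 − (2) = 4 steps, so the factor is 1.660^4.
35.82 × 1.660⁴ = 35.82 × 7.59333 ≈ 271.993

271.99px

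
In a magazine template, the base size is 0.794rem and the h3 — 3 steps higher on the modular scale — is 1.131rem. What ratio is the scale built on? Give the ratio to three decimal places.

r³ = 1.131 / 0.794, so r = (1.131/0.794)^(1/3).
r = 1.4244^(1/3) ≈ 1.1252

1.125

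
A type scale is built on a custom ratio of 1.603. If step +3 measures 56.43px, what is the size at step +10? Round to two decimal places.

1534.77px

Moving from step +3 to step +10 is 7 steps up, so multiply by r⁷.
56.43 × 1.603⁷ = 56.43 × 27.19786 ≈ 1534.775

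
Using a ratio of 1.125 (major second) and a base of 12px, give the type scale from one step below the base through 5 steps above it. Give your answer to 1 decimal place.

Step -1: 12.0 ÷ 1.125 = 10.7
Step 0: 12px
Step 1: 12.0 × 1.125 = 13.5
Step 2: 12.0 × 1.125² = 15.2
Step 3: 12.0 × 1.125³ = 17.1
Step 4: 12.0 × 1.125⁴ = 19.2
Step 5: 12.0 × 1.125⁵ = 21.6

10.7px, 12.0px, 13.5px, 15.2px, 17.1px, 19.2px, 21.6px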